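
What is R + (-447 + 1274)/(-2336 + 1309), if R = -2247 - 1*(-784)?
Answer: -1503328/1027 ≈ -1463.8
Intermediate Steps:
R = -1463 (R = -2247 + 784 = -1463)
R + (-447 + 1274)/(-2336 + 1309) = -1463 + (-447 + 1274)/(-2336 + 1309) = -1463 + 827/(-1027) = -1463 + 827*(-1/1027) = -1463 - 827/1027 = -1503328/1027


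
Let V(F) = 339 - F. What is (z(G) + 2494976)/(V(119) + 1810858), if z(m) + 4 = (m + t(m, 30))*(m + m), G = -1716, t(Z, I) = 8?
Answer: 4178414/905539 ≈ 4.6143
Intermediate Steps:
z(m) = -4 + 2*m*(8 + m) (z(m) = -4 + (m + 8)*(m + m) = -4 + (8 + m)*(2*m) = -4 + 2*m*(8 + m))
(z(G) + 2494976)/(V(119) + 1810858) = ((-4 + 2*(-1716)**2 + 16*(-1716)) + 2494976)/((339 - 1*119) + 1810858) = ((-4 + 2*2944656 - 27456) + 2494976)/((339 - 119) + 1810858) = ((-4 + 5889312 - 27456) + 2494976)/(220 + 1810858) = (5861852 + 2494976)/1811078 = 8356828*(1/1811078) = 4178414/905539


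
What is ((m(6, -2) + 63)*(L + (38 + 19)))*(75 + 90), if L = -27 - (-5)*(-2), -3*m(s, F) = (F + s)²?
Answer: 190300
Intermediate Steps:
m(s, F) = -(F + s)²/3
L = -37 (L = -27 - 1*10 = -27 - 10 = -37)
((m(6, -2) + 63)*(L + (38 + 19)))*(75 + 90) = ((-(-2 + 6)²/3 + 63)*(-37 + (38 + 19)))*(75 + 90) = ((-⅓*4² + 63)*(-37 + 57))*165 = ((-⅓*16 + 63)*20)*165 = ((-16/3 + 63)*20)*165 = ((173/3)*20)*165 = (3460/3)*165 = 190300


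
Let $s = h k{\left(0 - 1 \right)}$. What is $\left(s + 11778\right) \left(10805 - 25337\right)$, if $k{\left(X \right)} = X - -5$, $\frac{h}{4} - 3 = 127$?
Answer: $-201384456$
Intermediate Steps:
$h = 520$ ($h = 12 + 4 \cdot 127 = 12 + 508 = 520$)
$k{\left(X \right)} = 5 + X$ ($k{\left(X \right)} = X + 5 = 5 + X$)
$s = 2080$ ($s = 520 \left(5 + \left(0 - 1\right)\right) = 520 \left(5 - 1\right) = 520 \cdot 4 = 2080$)
$\left(s + 11778\right) \left(10805 - 25337\right) = \left(2080 + 11778\right) \left(10805 - 25337\right) = 13858 \left(-14532\right) = -201384456$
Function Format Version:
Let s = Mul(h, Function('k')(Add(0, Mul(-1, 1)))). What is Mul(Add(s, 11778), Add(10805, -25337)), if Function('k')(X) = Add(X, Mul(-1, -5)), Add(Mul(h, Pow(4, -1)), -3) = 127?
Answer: -201384456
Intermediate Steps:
h = 520 (h = Add(12, Mul(4, 127)) = Add(12, 508) = 520)
Function('k')(X) = Add(5, X) (Function('k')(X) = Add(X, 5) = Add(5, X))
s = 2080 (s = Mul(520, Add(5, Add(0, Mul(-1, 1)))) = Mul(520, Add(5, Add(0, -1))) = Mul(520, Add(5, -1)) = Mul(520, 4) = 2080)
Mul(Add(s, 11778), Add(10805, -25337)) = Mul(Add(2080, 11778), Add(10805, -25337)) = Mul(13858, -14532) = -201384456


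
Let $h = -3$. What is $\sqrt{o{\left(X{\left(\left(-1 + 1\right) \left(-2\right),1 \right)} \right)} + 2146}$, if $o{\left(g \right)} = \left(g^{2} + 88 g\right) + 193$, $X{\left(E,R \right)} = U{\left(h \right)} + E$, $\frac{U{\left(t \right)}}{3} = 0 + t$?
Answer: $2 \sqrt{407} \approx 40.349$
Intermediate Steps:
$U{\left(t \right)} = 3 t$ ($U{\left(t \right)} = 3 \left(0 + t\right) = 3 t$)
$X{\left(E,R \right)} = -9 + E$ ($X{\left(E,R \right)} = 3 \left(-3\right) + E = -9 + E$)
$o{\left(g \right)} = 193 + g^{2} + 88 g$
$\sqrt{o{\left(X{\left(\left(-1 + 1\right) \left(-2\right),1 \right)} \right)} + 2146} = \sqrt{\left(193 + \left(-9 + \left(-1 + 1\right) \left(-2\right)\right)^{2} + 88 \left(-9 + \left(-1 + 1\right) \left(-2\right)\right)\right) + 2146} = \sqrt{\left(193 + \left(-9 + 0 \left(-2\right)\right)^{2} + 88 \left(-9 + 0 \left(-2\right)\right)\right) + 2146} = \sqrt{\left(193 + \left(-9 + 0\right)^{2} + 88 \left(-9 + 0\right)\right) + 2146} = \sqrt{\left(193 + \left(-9\right)^{2} + 88 \left(-9\right)\right) + 2146} = \sqrt{\left(193 + 81 - 792\right) + 2146} = \sqrt{-518 + 2146} = \sqrt{1628} = 2 \sqrt{407}$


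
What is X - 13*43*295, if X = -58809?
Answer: -223714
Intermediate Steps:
X - 13*43*295 = -58809 - 13*43*295 = -58809 - 559*295 = -58809 - 1*164905 = -58809 - 164905 = -223714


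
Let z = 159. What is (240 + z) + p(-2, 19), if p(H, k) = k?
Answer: 418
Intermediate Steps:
(240 + z) + p(-2, 19) = (240 + 159) + 19 = 399 + 19 = 418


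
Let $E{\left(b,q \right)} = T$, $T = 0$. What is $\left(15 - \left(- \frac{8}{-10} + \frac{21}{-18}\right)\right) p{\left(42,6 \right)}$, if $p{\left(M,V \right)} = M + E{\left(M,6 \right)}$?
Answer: $\frac{3227}{5} \approx 645.4$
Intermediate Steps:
$E{\left(b,q \right)} = 0$
$p{\left(M,V \right)} = M$ ($p{\left(M,V \right)} = M + 0 = M$)
$\left(15 - \left(- \frac{8}{-10} + \frac{21}{-18}\right)\right) p{\left(42,6 \right)} = \left(15 - \left(- \frac{8}{-10} + \frac{21}{-18}\right)\right) 42 = \left(15 - \left(\left(-8\right) \left(- \frac{1}{10}\right) + 21 \left(- \frac{1}{18}\right)\right)\right) 42 = \left(15 - \left(\frac{4}{5} - \frac{7}{6}\right)\right) 42 = \left(15 - - \frac{11}{30}\right) 42 = \left(15 + \frac{11}{30}\right) 42 = \frac{461}{30} \cdot 42 = \frac{3227}{5}$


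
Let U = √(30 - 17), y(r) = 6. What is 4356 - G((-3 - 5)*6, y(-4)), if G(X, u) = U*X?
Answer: 4356 + 48*√13 ≈ 4529.1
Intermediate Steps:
U = √13 ≈ 3.6056
G(X, u) = X*√13 (G(X, u) = √13*X = X*√13)
4356 - G((-3 - 5)*6, y(-4)) = 4356 - (-3 - 5)*6*√13 = 4356 - (-8*6)*√13 = 4356 - (-48)*√13 = 4356 + 48*√13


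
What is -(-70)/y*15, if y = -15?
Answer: -70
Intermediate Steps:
-(-70)/y*15 = -(-70)/(-15)*15 = -(-70)*(-1)/15*15 = -10*7/15*15 = -14/3*15 = -70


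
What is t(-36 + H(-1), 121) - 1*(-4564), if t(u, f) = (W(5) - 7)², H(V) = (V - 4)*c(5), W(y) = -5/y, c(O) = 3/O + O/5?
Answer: 4628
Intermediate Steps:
c(O) = 3/O + O/5 (c(O) = 3/O + O*(⅕) = 3/O + O/5)
H(V) = -32/5 + 8*V/5 (H(V) = (V - 4)*(3/5 + (⅕)*5) = (-4 + V)*(3*(⅕) + 1) = (-4 + V)*(⅗ + 1) = (-4 + V)*(8/5) = -32/5 + 8*V/5)
t(u, f) = 64 (t(u, f) = (-5/5 - 7)² = (-5*⅕ - 7)² = (-1 - 7)² = (-8)² = 64)
t(-36 + H(-1), 121) - 1*(-4564) = 64 - 1*(-4564) = 64 + 4564 = 4628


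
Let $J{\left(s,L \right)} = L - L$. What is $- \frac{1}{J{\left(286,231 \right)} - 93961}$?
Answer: $\frac{1}{93961} \approx 1.0643 \cdot 10^{-5}$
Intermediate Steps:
$J{\left(s,L \right)} = 0$
$- \frac{1}{J{\left(286,231 \right)} - 93961} = - \frac{1}{0 - 93961} = - \frac{1}{-93961} = \left(-1\right) \left(- \frac{1}{93961}\right) = \frac{1}{93961}$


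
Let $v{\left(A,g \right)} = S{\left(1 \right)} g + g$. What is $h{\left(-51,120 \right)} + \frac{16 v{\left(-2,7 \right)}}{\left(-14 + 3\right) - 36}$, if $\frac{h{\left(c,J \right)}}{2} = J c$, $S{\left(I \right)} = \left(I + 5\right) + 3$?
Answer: $- \frac{576400}{47} \approx -12264.0$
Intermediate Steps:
$S{\left(I \right)} = 8 + I$ ($S{\left(I \right)} = \left(5 + I\right) + 3 = 8 + I$)
$v{\left(A,g \right)} = 10 g$ ($v{\left(A,g \right)} = \left(8 + 1\right) g + g = 9 g + g = 10 g$)
$h{\left(c,J \right)} = 2 J c$
$h{\left(-51,120 \right)} + \frac{16 v{\left(-2,7 \right)}}{\left(-14 + 3\right) - 36} = 2 \cdot 120 \left(-51\right) + \frac{16 \cdot 10 \cdot 7}{\left(-14 + 3\right) - 36} = -12240 + \frac{16 \cdot 70}{-11 - 36} = -12240 + \frac{1120}{-47} = -12240 + 1120 \left(- \frac{1}{47}\right) = -12240 - \frac{1120}{47} = - \frac{576400}{47}$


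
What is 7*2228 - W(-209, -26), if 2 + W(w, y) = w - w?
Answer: 15598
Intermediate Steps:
W(w, y) = -2 (W(w, y) = -2 + (w - w) = -2 + 0 = -2)
7*2228 - W(-209, -26) = 7*2228 - 1*(-2) = 15596 + 2 = 15598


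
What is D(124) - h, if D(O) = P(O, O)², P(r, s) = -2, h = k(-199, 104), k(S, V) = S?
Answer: 203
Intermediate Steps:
h = -199
D(O) = 4 (D(O) = (-2)² = 4)
D(124) - h = 4 - 1*(-199) = 4 + 199 = 203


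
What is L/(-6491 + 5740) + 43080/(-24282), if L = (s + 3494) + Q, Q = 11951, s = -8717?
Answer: -32620396/3039297 ≈ -10.733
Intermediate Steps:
L = 6728 (L = (-8717 + 3494) + 11951 = -5223 + 11951 = 6728)
L/(-6491 + 5740) + 43080/(-24282) = 6728/(-6491 + 5740) + 43080/(-24282) = 6728/(-751) + 43080*(-1/24282) = 6728*(-1/751) - 7180/4047 = -6728/751 - 7180/4047 = -32620396/3039297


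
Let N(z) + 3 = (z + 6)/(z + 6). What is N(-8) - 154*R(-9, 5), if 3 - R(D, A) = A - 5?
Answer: -464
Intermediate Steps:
R(D, A) = 8 - A (R(D, A) = 3 - (A - 5) = 3 - (-5 + A) = 3 + (5 - A) = 8 - A)
N(z) = -2 (N(z) = -3 + (z + 6)/(z + 6) = -3 + (6 + z)/(6 + z) = -3 + 1 = -2)
N(-8) - 154*R(-9, 5) = -2 - 154*(8 - 1*5) = -2 - 154*(8 - 5) = -2 - 154*3 = -2 - 462 = -464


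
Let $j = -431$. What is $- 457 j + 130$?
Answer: $197097$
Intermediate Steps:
$- 457 j + 130 = \left(-457\right) \left(-431\right) + 130 = 196967 + 130 = 197097$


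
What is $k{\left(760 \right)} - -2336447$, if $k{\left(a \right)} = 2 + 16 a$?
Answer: $2348609$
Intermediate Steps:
$k{\left(760 \right)} - -2336447 = \left(2 + 16 \cdot 760\right) - -2336447 = \left(2 + 12160\right) + 2336447 = 12162 + 2336447 = 2348609$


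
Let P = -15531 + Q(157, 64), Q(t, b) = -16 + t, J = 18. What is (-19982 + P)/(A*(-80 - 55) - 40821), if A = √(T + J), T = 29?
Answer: 240653402/277582911 - 265290*√47/92527637 ≈ 0.84730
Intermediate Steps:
P = -15390 (P = -15531 + (-16 + 157) = -15531 + 141 = -15390)
A = √47 (A = √(29 + 18) = √47 ≈ 6.8557)
(-19982 + P)/(A*(-80 - 55) - 40821) = (-19982 - 15390)/(√47*(-80 - 55) - 40821) = -35372/(√47*(-135) - 40821) = -35372/(-135*√47 - 40821) = -35372/(-40821 - 135*√47)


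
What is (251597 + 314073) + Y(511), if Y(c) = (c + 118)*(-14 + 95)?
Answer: 616619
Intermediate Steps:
Y(c) = 9558 + 81*c (Y(c) = (118 + c)*81 = 9558 + 81*c)
(251597 + 314073) + Y(511) = (251597 + 314073) + (9558 + 81*511) = 565670 + (9558 + 41391) = 565670 + 50949 = 616619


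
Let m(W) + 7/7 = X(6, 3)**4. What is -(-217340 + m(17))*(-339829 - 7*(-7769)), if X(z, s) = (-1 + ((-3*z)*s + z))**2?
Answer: 9486207037331207960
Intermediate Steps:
X(z, s) = (-1 + z - 3*s*z)**2 (X(z, s) = (-1 + (-3*s*z + z))**2 = (-1 + (z - 3*s*z))**2 = (-1 + z - 3*s*z)**2)
m(W) = 33232930569600 (m(W) = -1 + ((1 - 1*6 + 3*3*6)**2)**4 = -1 + ((1 - 6 + 54)**2)**4 = -1 + (49**2)**4 = -1 + 2401**4 = -1 + 33232930569601 = 33232930569600)
-(-217340 + m(17))*(-339829 - 7*(-7769)) = -(-217340 + 33232930569600)*(-339829 - 7*(-7769)) = -33232930352260*(-339829 + 54383) = -33232930352260*(-285446) = -1*(-9486207037331207960) = 9486207037331207960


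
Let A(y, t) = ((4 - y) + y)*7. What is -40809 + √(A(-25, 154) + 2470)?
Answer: -40809 + √2498 ≈ -40759.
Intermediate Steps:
A(y, t) = 28 (A(y, t) = 4*7 = 28)
-40809 + √(A(-25, 154) + 2470) = -40809 + √(28 + 2470) = -40809 + √2498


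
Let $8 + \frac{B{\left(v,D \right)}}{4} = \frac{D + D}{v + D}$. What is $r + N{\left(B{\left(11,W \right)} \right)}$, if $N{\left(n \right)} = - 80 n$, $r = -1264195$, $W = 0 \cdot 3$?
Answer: $-1261635$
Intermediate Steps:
$W = 0$
$B{\left(v,D \right)} = -32 + \frac{8 D}{D + v}$ ($B{\left(v,D \right)} = -32 + 4 \frac{D + D}{v + D} = -32 + 4 \frac{2 D}{D + v} = -32 + \frac{8 D}{D + v}$)
$r + N{\left(B{\left(11,W \right)} \right)} = -1264195 - 80 \frac{8 \left(\left(-4\right) 11 - 0\right)}{0 + 11} = -1264195 - 80 \frac{8 \left(-44 + 0\right)}{11} = -1264195 - 80 \cdot 8 \cdot \frac{1}{11} \left(-44\right) = -1264195 - -2560 = -1264195 + 2560 = -1261635$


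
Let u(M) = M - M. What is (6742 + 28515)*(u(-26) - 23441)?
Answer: -826459337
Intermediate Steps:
u(M) = 0
(6742 + 28515)*(u(-26) - 23441) = (6742 + 28515)*(0 - 23441) = 35257*(-23441) = -826459337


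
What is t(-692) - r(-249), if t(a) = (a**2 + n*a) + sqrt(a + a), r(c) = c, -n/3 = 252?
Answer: 1002265 + 2*I*sqrt(346) ≈ 1.0023e+6 + 37.202*I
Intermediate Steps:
n = -756 (n = -3*252 = -756)
t(a) = a**2 - 756*a + sqrt(2)*sqrt(a) (t(a) = (a**2 - 756*a) + sqrt(a + a) = (a**2 - 756*a) + sqrt(2*a) = (a**2 - 756*a) + sqrt(2)*sqrt(a) = a**2 - 756*a + sqrt(2)*sqrt(a))
t(-692) - r(-249) = ((-692)**2 - 756*(-692) + sqrt(2)*sqrt(-692)) - 1*(-249) = (478864 + 523152 + sqrt(2)*(2*I*sqrt(173))) + 249 = (478864 + 523152 + 2*I*sqrt(346)) + 249 = (1002016 + 2*I*sqrt(346)) + 249 = 1002265 + 2*I*sqrt(346)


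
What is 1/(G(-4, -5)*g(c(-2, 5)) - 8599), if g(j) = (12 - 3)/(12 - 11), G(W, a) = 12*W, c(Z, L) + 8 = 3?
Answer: -1/9031 ≈ -0.00011073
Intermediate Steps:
c(Z, L) = -5 (c(Z, L) = -8 + 3 = -5)
g(j) = 9 (g(j) = 9/1 = 9*1 = 9)
1/(G(-4, -5)*g(c(-2, 5)) - 8599) = 1/((12*(-4))*9 - 8599) = 1/(-48*9 - 8599) = 1/(-432 - 8599) = 1/(-9031) = -1/9031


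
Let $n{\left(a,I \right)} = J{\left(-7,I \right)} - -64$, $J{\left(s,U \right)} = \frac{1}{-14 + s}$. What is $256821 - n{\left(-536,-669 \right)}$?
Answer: $\frac{5391898}{21} \approx 2.5676 \cdot 10^{5}$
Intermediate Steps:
$n{\left(a,I \right)} = \frac{1343}{21}$ ($n{\left(a,I \right)} = \frac{1}{-14 - 7} - -64 = \frac{1}{-21} + 64 = - \frac{1}{21} + 64 = \frac{1343}{21}$)
$256821 - n{\left(-536,-669 \right)} = 256821 - \frac{1343}{21} = \frac{5391898}{21}$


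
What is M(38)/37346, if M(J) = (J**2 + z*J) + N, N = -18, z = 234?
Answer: 5159/18673 ≈ 0.27628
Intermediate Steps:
M(J) = -18 + J**2 + 234*J (M(J) = (J**2 + 234*J) - 18 = -18 + J**2 + 234*J)
M(38)/37346 = (-18 + 38**2 + 234*38)/37346 = (-18 + 1444 + 8892)*(1/37346) = 10318*(1/37346) = 5159/18673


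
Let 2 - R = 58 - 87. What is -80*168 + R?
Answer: -13409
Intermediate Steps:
R = 31 (R = 2 - (58 - 87) = 2 - 1*(-29) = 2 + 29 = 31)
-80*168 + R = -80*168 + 31 = -13440 + 31 = -13409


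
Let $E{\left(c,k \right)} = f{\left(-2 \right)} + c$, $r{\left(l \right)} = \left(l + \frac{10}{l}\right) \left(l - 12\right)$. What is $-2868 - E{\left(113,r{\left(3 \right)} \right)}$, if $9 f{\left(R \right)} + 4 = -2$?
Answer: $- \frac{8941}{3} \approx -2980.3$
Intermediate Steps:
$r{\left(l \right)} = \left(-12 + l\right) \left(l + \frac{10}{l}\right)$ ($r{\left(l \right)} = \left(l + \frac{10}{l}\right) \left(-12 + l\right) = \left(-12 + l\right) \left(l + \frac{10}{l}\right)$)
$f{\left(R \right)} = - \frac{2}{3}$ ($f{\left(R \right)} = - \frac{4}{9} + \frac{1}{9} \left(-2\right) = - \frac{4}{9} - \frac{2}{9} = - \frac{2}{3}$)
$E{\left(c,k \right)} = - \frac{2}{3} + c$
$-2868 - E{\left(113,r{\left(3 \right)} \right)} = -2868 - \left(- \frac{2}{3} + 113\right) = -2868 - \frac{337}{3} = - \frac{8941}{3}$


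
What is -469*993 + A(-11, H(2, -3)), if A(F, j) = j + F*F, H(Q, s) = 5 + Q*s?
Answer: -465597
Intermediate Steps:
A(F, j) = j + F²
-469*993 + A(-11, H(2, -3)) = -469*993 + ((5 + 2*(-3)) + (-11)²) = -465717 + ((5 - 6) + 121) = -465717 + (-1 + 121) = -465717 + 120 = -465597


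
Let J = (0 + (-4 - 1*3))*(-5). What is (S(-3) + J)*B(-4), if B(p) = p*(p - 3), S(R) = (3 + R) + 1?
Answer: 1008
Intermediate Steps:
S(R) = 4 + R
B(p) = p*(-3 + p)
J = 35 (J = (0 + (-4 - 3))*(-5) = (0 - 7)*(-5) = -7*(-5) = 35)
(S(-3) + J)*B(-4) = ((4 - 3) + 35)*(-4*(-3 - 4)) = (1 + 35)*(-4*(-7)) = 36*28 = 1008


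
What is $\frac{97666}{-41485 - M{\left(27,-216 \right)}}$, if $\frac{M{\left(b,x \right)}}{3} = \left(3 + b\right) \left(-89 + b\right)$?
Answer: $- \frac{97666}{35905} \approx -2.7201$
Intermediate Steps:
$M{\left(b,x \right)} = 3 \left(-89 + b\right) \left(3 + b\right)$ ($M{\left(b,x \right)} = 3 \left(3 + b\right) \left(-89 + b\right) = 3 \left(-89 + b\right) \left(3 + b\right)$)
$\frac{97666}{-41485 - M{\left(27,-216 \right)}} = \frac{97666}{-41485 - \left(-801 - 6966 + 3 \cdot 27^{2}\right)} = \frac{97666}{-41485 - \left(-801 - 6966 + 3 \cdot 729\right)} = \frac{97666}{-41485 - \left(-801 - 6966 + 2187\right)} = \frac{97666}{-41485 - -5580} = \frac{97666}{-41485 + 5580} = \frac{97666}{-35905} = 97666 \left(- \frac{1}{35905}\right) = - \frac{97666}{35905}$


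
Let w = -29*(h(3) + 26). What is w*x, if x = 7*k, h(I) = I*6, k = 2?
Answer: -17864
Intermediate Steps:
h(I) = 6*I
x = 14 (x = 7*2 = 14)
w = -1276 (w = -29*(6*3 + 26) = -29*(18 + 26) = -29*44 = -1276)
w*x = -1276*14 = -17864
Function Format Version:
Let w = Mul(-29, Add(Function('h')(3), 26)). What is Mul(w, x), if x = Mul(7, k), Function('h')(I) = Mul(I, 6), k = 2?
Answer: -17864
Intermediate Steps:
Function('h')(I) = Mul(6, I)
x = 14 (x = Mul(7, 2) = 14)
w = -1276 (w = Mul(-29, Add(Mul(6, 3), 26)) = Mul(-29, Add(18, 26)) = Mul(-29, 44) = -1276)
Mul(w, x) = Mul(-1276, 14) = -17864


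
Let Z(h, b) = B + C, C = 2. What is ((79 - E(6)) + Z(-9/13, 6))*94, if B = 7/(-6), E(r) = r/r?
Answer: 22231/3 ≈ 7410.3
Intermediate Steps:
E(r) = 1
B = -7/6 (B = 7*(-⅙) = -7/6 ≈ -1.1667)
Z(h, b) = ⅚ (Z(h, b) = -7/6 + 2 = ⅚)
((79 - E(6)) + Z(-9/13, 6))*94 = ((79 - 1*1) + ⅚)*94 = ((79 - 1) + ⅚)*94 = (78 + ⅚)*94 = (473/6)*94 = 22231/3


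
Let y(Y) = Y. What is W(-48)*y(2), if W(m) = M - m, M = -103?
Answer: -110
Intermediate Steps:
W(m) = -103 - m
W(-48)*y(2) = (-103 - 1*(-48))*2 = (-103 + 48)*2 = -55*2 = -110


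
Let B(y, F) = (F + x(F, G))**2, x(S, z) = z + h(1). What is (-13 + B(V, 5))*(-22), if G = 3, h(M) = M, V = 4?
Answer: -1496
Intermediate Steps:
x(S, z) = 1 + z (x(S, z) = z + 1 = 1 + z)
B(y, F) = (4 + F)**2 (B(y, F) = (F + (1 + 3))**2 = (F + 4)**2 = (4 + F)**2)
(-13 + B(V, 5))*(-22) = (-13 + (4 + 5)**2)*(-22) = (-13 + 9**2)*(-22) = (-13 + 81)*(-22) = 68*(-22) = -1496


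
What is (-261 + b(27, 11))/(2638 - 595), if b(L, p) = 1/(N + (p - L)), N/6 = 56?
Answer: -83519/653760 ≈ -0.12775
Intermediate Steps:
N = 336 (N = 6*56 = 336)
b(L, p) = 1/(336 + p - L) (b(L, p) = 1/(336 + (p - L)) = 1/(336 + p - L))
(-261 + b(27, 11))/(2638 - 595) = (-261 + 1/(336 + 11 - 1*27))/(2638 - 595) = (-261 + 1/(336 + 11 - 27))/2043 = (-261 + 1/320)*(1/2043) = -83519/320*1/2043 = -83519/653760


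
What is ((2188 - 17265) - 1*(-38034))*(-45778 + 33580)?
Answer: -280029486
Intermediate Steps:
((2188 - 17265) - 1*(-38034))*(-45778 + 33580) = (-15077 + 38034)*(-12198) = 22957*(-12198) = -280029486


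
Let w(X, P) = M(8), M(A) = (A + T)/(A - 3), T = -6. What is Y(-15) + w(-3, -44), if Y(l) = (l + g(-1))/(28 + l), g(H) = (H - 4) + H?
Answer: -79/65 ≈ -1.2154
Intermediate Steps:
g(H) = -4 + 2*H (g(H) = (-4 + H) + H = -4 + 2*H)
M(A) = (-6 + A)/(-3 + A) (M(A) = (A - 6)/(A - 3) = (-6 + A)/(-3 + A))
w(X, P) = 2/5 (w(X, P) = (-6 + 8)/(-3 + 8) = 2/5)
Y(l) = (-6 + l)/(28 + l) (Y(l) = (l + (-4 + 2*(-1)))/(28 + l) = (l + (-4 - 2))/(28 + l) = (l - 6)/(28 + l) = (-6 + l)/(28 + l))
Y(-15) + w(-3, -44) = (-6 - 15)/(28 - 15) + 2/5 = -21/13 + 2/5 = -79/65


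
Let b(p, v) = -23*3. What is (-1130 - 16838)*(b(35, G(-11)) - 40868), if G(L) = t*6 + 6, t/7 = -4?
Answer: 735556016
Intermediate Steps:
t = -28 (t = 7*(-4) = -28)
G(L) = -162 (G(L) = -28*6 + 6 = -168 + 6 = -162)
b(p, v) = -69
(-1130 - 16838)*(b(35, G(-11)) - 40868) = (-1130 - 16838)*(-69 - 40868) = -17968*(-40937) = 735556016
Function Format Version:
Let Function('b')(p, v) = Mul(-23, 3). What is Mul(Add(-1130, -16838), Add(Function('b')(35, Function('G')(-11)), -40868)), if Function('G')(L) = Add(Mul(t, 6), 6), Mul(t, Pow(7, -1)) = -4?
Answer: 735556016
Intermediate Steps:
t = -28 (t = Mul(7, -4) = -28)
Function('G')(L) = -162 (Function('G')(L) = Add(Mul(-28, 6), 6) = Add(-168, 6) = -162)
Function('b')(p, v) = -69
Mul(Add(-1130, -16838), Add(Function('b')(35, Function('G')(-11)), -40868)) = Mul(Add(-1130, -16838), Add(-69, -40868)) = Mul(-17968, -40937) = 735556016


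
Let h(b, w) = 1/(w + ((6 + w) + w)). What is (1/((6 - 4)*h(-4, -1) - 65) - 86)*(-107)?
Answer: 1776307/193 ≈ 9203.7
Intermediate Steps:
h(b, w) = 1/(6 + 3*w) (h(b, w) = 1/(w + (6 + 2*w)) = 1/(6 + 3*w))
(1/((6 - 4)*h(-4, -1) - 65) - 86)*(-107) = (1/((6 - 4)*(1/(3*(2 - 1))) - 65) - 86)*(-107) = (1/(2*((1/3)/1) - 65) - 86)*(-107) = (1/(2*((1/3)*1) - 65) - 86)*(-107) = (1/(2*(1/3) - 65) - 86)*(-107) = (1/(2/3 - 65) - 86)*(-107) = (1/(-193/3) - 86)*(-107) = (-3/193 - 86)*(-107) = -16601/193*(-107) = 1776307/193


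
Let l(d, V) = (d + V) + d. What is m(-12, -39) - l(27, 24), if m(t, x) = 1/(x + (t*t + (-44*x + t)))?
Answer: -141101/1809 ≈ -77.999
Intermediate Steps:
m(t, x) = 1/(t + t² - 43*x) (m(t, x) = 1/(x + (t² + (t - 44*x))) = 1/(x + (t + t² - 44*x)) = 1/(t + t² - 43*x))
l(d, V) = V + 2*d (l(d, V) = (V + d) + d = V + 2*d)
m(-12, -39) - l(27, 24) = 1/(-12 + (-12)² - 43*(-39)) - (24 + 2*27) = 1/(-12 + 144 + 1677) - (24 + 54) = 1/1809 - 1*78 = 1/1809 - 78 = -141101/1809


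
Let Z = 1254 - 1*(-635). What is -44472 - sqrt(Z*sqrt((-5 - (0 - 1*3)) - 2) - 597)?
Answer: -44472 - sqrt(-597 + 3778*I) ≈ -44512.0 - 47.021*I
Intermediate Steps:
Z = 1889 (Z = 1254 + 635 = 1889)
-44472 - sqrt(Z*sqrt((-5 - (0 - 1*3)) - 2) - 597) = -44472 - sqrt(1889*sqrt((-5 - (0 - 1*3)) - 2) - 597) = -44472 - sqrt(1889*sqrt((-5 - (0 - 3)) - 2) - 597) = -44472 - sqrt(1889*sqrt((-5 - 1*(-3)) - 2) - 597) = -44472 - sqrt(1889*sqrt((-5 + 3) - 2) - 597) = -44472 - sqrt(1889*sqrt(-2 - 2) - 597) = -44472 - sqrt(1889*sqrt(-4) - 597) = -44472 - sqrt(1889*(2*I) - 597) = -44472 - sqrt(3778*I - 597) = -44472 - sqrt(-597 + 3778*I)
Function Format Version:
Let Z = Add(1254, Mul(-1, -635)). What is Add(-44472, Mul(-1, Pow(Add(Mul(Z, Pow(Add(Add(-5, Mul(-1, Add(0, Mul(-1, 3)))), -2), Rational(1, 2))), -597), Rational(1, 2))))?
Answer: Add(-44472, Mul(-1, Pow(Add(-597, Mul(3778, I)), Rational(1, 2)))) ≈ Add(-44512., Mul(-47.021, I))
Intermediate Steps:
Z = 1889 (Z = Add(1254, 635) = 1889)
Add(-44472, Mul(-1, Pow(Add(Mul(Z, Pow(Add(Add(-5, Mul(-1, Add(0, Mul(-1, 3)))), -2), Rational(1, 2))), -597), Rational(1, 2)))) = Add(-44472, Mul(-1, Pow(Add(Mul(1889, Pow(Add(Add(-5, Mul(-1, Add(0, Mul(-1, 3)))), -2), Rational(1, 2))), -597), Rational(1, 2)))) = Add(-44472, Mul(-1, Pow(Add(Mul(1889, Pow(Add(Add(-5, Mul(-1, Add(0, -3))), -2), Rational(1, 2))), -597), Rational(1, 2)))) = Add(-44472, Mul(-1, Pow(Add(Mul(1889, Pow(Add(Add(-5, Mul(-1, -3)), -2), Rational(1, 2))), -597), Rational(1, 2)))) = Add(-44472, Mul(-1, Pow(Add(Mul(1889, Pow(Add(Add(-5, 3), -2), Rational(1, 2))), -597), Rational(1, 2)))) = Add(-44472, Mul(-1, Pow(Add(Mul(1889, Pow(Add(-2, -2), Rational(1, 2))), -597), Rational(1, 2)))) = Add(-44472, Mul(-1, Pow(Add(Mul(1889, Pow(-4, Rational(1, 2))), -597), Rational(1, 2)))) = Add(-44472, Mul(-1, Pow(Add(Mul(1889, Mul(2, I)), -597), Rational(1, 2)))) = Add(-44472, Mul(-1, Pow(Add(Mul(3778, I), -597), Rational(1, 2)))) = Add(-44472, Mul(-1, Pow(Add(-597, Mul(3778, I)), Rational(1, 2))))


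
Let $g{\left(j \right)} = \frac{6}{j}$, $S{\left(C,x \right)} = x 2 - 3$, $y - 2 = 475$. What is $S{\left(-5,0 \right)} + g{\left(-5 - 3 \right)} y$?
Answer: $- \frac{1443}{4} \approx -360.75$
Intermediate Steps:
$y = 477$ ($y = 2 + 475 = 477$)
$S{\left(C,x \right)} = -3 + 2 x$ ($S{\left(C,x \right)} = 2 x - 3 = -3 + 2 x$)
$S{\left(-5,0 \right)} + g{\left(-5 - 3 \right)} y = \left(-3 + 2 \cdot 0\right) + \frac{6}{-5 - 3} \cdot 477 = \left(-3 + 0\right) + \frac{6}{-5 - 3} \cdot 477 = -3 + \frac{6}{-8} \cdot 477 = -3 + 6 \left(- \frac{1}{8}\right) 477 = -3 - \frac{1431}{4} = - \frac{1443}{4}$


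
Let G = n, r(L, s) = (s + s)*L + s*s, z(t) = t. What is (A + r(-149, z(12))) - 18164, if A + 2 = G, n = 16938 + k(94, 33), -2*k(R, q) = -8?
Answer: -4656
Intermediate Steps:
k(R, q) = 4 (k(R, q) = -1/2*(-8) = 4)
n = 16942 (n = 16938 + 4 = 16942)
r(L, s) = s**2 + 2*L*s (r(L, s) = (2*s)*L + s**2 = 2*L*s + s**2 = s**2 + 2*L*s)
G = 16942
A = 16940 (A = -2 + 16942 = 16940)
(A + r(-149, z(12))) - 18164 = (16940 + 12*(12 + 2*(-149))) - 18164 = (16940 + 12*(12 - 298)) - 18164 = (16940 + 12*(-286)) - 18164 = (16940 - 3432) - 18164 = 13508 - 18164 = -4656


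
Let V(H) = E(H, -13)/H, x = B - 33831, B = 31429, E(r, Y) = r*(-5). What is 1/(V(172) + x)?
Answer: -1/2407 ≈ -0.00041546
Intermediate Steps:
E(r, Y) = -5*r
x = -2402 (x = 31429 - 33831 = -2402)
V(H) = -5 (V(H) = (-5*H)/H = -5)
1/(V(172) + x) = 1/(-5 - 2402) = 1/(-2407) = -1/2407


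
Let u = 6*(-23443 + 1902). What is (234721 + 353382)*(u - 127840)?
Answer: -151193047858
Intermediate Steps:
u = -129246 (u = 6*(-21541) = -129246)
(234721 + 353382)*(u - 127840) = (234721 + 353382)*(-129246 - 127840) = 588103*(-257086) = -151193047858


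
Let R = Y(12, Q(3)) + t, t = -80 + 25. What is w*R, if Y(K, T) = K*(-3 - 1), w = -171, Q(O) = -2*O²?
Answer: 17613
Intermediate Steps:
t = -55
Y(K, T) = -4*K (Y(K, T) = K*(-4) = -4*K)
R = -103 (R = -4*12 - 55 = -48 - 55 = -103)
w*R = -171*(-103) = 17613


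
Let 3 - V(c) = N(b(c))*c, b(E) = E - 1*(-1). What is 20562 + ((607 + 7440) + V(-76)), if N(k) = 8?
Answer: 29220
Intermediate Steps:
b(E) = 1 + E (b(E) = E + 1 = 1 + E)
V(c) = 3 - 8*c
20562 + ((607 + 7440) + V(-76)) = 20562 + ((607 + 7440) + (3 - 8*(-76))) = 20562 + (8047 + (3 + 608)) = 20562 + (8047 + 611) = 20562 + 8658 = 29220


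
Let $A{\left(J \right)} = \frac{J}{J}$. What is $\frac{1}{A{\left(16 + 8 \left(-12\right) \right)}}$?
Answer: $1$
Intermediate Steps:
$A{\left(J \right)} = 1$
$\frac{1}{A{\left(16 + 8 \left(-12\right) \right)}} = 1^{-1} = 1$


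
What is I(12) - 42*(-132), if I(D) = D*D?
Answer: 5688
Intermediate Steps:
I(D) = D²
I(12) - 42*(-132) = 12² - 42*(-132) = 144 + 5544 = 5688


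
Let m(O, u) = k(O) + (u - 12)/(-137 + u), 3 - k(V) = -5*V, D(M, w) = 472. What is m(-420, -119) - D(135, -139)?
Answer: -657533/256 ≈ -2568.5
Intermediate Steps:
k(V) = 3 + 5*V (k(V) = 3 - (-5)*V = 3 + 5*V)
m(O, u) = 3 + 5*O + (-12 + u)/(-137 + u) (m(O, u) = (3 + 5*O) + (u - 12)/(-137 + u) = (3 + 5*O) + (-12 + u)/(-137 + u) = 3 + 5*O + (-12 + u)/(-137 + u))
m(-420, -119) - D(135, -139) = (-423 - 119 - 685*(-420) - 119*(3 + 5*(-420)))/(-137 - 119) - 1*472 = (-423 - 119 + 287700 - 119*(3 - 2100))/(-256) - 472 = -(-423 - 119 + 287700 - 119*(-2097))/256 - 472 = -(-423 - 119 + 287700 + 249543)/256 - 472 = -1/256*536701 - 472 = -536701/256 - 472 = -657533/256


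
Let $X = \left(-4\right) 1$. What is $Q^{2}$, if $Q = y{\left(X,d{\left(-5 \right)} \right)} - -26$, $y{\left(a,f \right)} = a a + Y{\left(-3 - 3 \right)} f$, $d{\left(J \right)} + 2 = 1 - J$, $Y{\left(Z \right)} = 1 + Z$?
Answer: $484$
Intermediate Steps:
$X = -4$
$d{\left(J \right)} = -1 - J$ ($d{\left(J \right)} = -2 - \left(-1 + J\right) = -1 - J$)
$y{\left(a,f \right)} = a^{2} - 5 f$ ($y{\left(a,f \right)} = a a + \left(1 - 6\right) f = a^{2} + \left(1 - 6\right) f = a^{2} - 5 f$)
$Q = 22$ ($Q = \left(\left(-4\right)^{2} - 5 \left(-1 - -5\right)\right) - -26 = \left(16 - 5 \left(-1 + 5\right)\right) + 26 = \left(16 - 20\right) + 26 = -4 + 26 = 22$)
$Q^{2} = 22^{2} = 484$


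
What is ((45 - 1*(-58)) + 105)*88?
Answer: 18304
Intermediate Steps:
((45 - 1*(-58)) + 105)*88 = ((45 + 58) + 105)*88 = (103 + 105)*88 = 208*88 = 18304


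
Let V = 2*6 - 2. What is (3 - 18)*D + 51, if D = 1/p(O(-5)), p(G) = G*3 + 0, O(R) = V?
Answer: 101/2 ≈ 50.500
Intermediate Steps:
V = 10 (V = 12 - 2 = 10)
O(R) = 10
p(G) = 3*G (p(G) = 3*G + 0 = 3*G)
D = 1/30 (D = 1/(3*10) = 1/30 ≈ 0.033333)
(3 - 18)*D + 51 = (3 - 18)*(1/30) + 51 = -15*1/30 + 51 = -½ + 51 = 101/2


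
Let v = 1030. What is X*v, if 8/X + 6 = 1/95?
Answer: -782800/569 ≈ -1375.7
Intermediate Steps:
X = -760/569 (X = 8/(-6 + 1/95) = 8/(-569/95) = 8*(-95/569) = -760/569 ≈ -1.3357)
X*v = -760/569*1030 = -782800/569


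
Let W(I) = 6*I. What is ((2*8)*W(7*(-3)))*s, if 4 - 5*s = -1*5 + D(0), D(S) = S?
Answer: -18144/5 ≈ -3628.8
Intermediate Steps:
s = 9/5 (s = ⅘ - (-1*5 + 0)/5 = ⅘ - (-5 + 0)/5 = ⅘ - ⅕*(-5) = ⅘ + 1 = 9/5 ≈ 1.8000)
((2*8)*W(7*(-3)))*s = ((2*8)*(6*(7*(-3))))*(9/5) = (16*(6*(-21)))*(9/5) = (16*(-126))*(9/5) = -2016*9/5 = -18144/5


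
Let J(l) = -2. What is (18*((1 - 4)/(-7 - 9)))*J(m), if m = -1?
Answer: -27/4 ≈ -6.7500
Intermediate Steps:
(18*((1 - 4)/(-7 - 9)))*J(m) = (18*((1 - 4)/(-7 - 9)))*(-2) = (18*(-3/(-16)))*(-2) = (18*(-3*(-1/16)))*(-2) = (18*(3/16))*(-2) = (27/8)*(-2) = -27/4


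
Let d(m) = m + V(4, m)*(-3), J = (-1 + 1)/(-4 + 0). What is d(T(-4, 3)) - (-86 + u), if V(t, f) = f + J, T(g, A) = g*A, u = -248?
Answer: 358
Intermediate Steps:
J = 0 (J = 0/(-4) = 0*(-¼) = 0)
T(g, A) = A*g
V(t, f) = f (V(t, f) = f + 0 = f)
d(m) = -2*m (d(m) = m + m*(-3) = m - 3*m = -2*m)
d(T(-4, 3)) - (-86 + u) = -6*(-4) - (-86 - 248) = -2*(-12) - 1*(-334) = 24 + 334 = 358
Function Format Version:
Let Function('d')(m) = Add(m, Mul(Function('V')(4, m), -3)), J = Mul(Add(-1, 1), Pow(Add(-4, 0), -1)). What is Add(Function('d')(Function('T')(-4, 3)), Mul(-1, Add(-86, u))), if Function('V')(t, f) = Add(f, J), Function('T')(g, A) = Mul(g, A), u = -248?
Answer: 358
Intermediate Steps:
J = 0 (J = Mul(0, Pow(-4, -1)) = Mul(0, Rational(-1, 4)) = 0)
Function('T')(g, A) = Mul(A, g)
Function('V')(t, f) = f (Function('V')(t, f) = Add(f, 0) = f)
Function('d')(m) = Mul(-2, m) (Function('d')(m) = Add(m, Mul(m, -3)) = Add(m, Mul(-3, m)) = Mul(-2, m))
Add(Function('d')(Function('T')(-4, 3)), Mul(-1, Add(-86, u))) = Add(Mul(-2, Mul(3, -4)), Mul(-1, Add(-86, -248))) = Add(Mul(-2, -12), Mul(-1, -334)) = Add(24, 334) = 358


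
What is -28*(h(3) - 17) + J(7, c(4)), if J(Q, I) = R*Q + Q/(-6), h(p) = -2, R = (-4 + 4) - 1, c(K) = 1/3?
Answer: 3143/6 ≈ 523.83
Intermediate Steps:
c(K) = ⅓
R = -1 (R = 0 - 1 = -1)
J(Q, I) = -7*Q/6 (J(Q, I) = -Q + Q/(-6) = -Q + Q*(-⅙) = -Q - Q/6 = -7*Q/6)
-28*(h(3) - 17) + J(7, c(4)) = -28*(-2 - 17) - 7/6*7 = -28*(-19) - 49/6 = 532 - 49/6 = 3143/6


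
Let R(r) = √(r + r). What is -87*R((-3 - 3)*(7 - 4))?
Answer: -522*I ≈ -522.0*I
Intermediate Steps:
R(r) = √2*√r (R(r) = √(2*r) = √2*√r)
-87*R((-3 - 3)*(7 - 4)) = -87*√2*√((-3 - 3)*(7 - 4)) = -87*√2*√(-6*3) = -87*√2*√(-18) = -87*√2*3*I*√2 = -522*I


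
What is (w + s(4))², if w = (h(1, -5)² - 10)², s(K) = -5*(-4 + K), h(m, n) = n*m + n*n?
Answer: 23134410000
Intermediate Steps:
h(m, n) = n² + m*n (h(m, n) = m*n + n² = n² + m*n)
s(K) = 20 - 5*K
w = 152100 (w = ((-5*(1 - 5))² - 10)² = ((-5*(-4))² - 10)² = (20² - 10)² = (400 - 10)² = 390² = 152100)
(w + s(4))² = (152100 + (20 - 5*4))² = (152100 + (20 - 20))² = (152100 + 0)² = 152100² = 23134410000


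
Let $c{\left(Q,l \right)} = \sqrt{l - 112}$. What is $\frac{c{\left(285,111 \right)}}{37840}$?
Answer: $\frac{i}{37840} \approx 2.6427 \cdot 10^{-5} i$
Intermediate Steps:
$c{\left(Q,l \right)} = \sqrt{-112 + l}$
$\frac{c{\left(285,111 \right)}}{37840} = \frac{\sqrt{-112 + 111}}{37840} = \sqrt{-1} \cdot \frac{1}{37840} = i \frac{1}{37840} = \frac{i}{37840}$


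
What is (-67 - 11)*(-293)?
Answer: 22854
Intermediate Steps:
(-67 - 11)*(-293) = -78*(-293) = 22854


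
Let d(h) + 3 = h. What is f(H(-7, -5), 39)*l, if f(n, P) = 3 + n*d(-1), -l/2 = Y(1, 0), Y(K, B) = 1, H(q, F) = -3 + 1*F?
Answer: -70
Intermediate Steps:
H(q, F) = -3 + F
d(h) = -3 + h
l = -2 (l = -2*1 = -2)
f(n, P) = 3 - 4*n (f(n, P) = 3 + n*(-3 - 1) = 3 + n*(-4) = 3 - 4*n)
f(H(-7, -5), 39)*l = (3 - 4*(-3 - 5))*(-2) = (3 - 4*(-8))*(-2) = (3 + 32)*(-2) = 35*(-2) = -70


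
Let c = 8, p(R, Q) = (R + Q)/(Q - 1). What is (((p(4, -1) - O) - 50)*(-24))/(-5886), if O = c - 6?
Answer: -214/981 ≈ -0.21814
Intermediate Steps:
p(R, Q) = (Q + R)/(-1 + Q)
O = 2 (O = 8 - 6 = 2)
(((p(4, -1) - O) - 50)*(-24))/(-5886) = ((((-1 + 4)/(-1 - 1) - 1*2) - 50)*(-24))/(-5886) = (((3/(-2) - 2) - 50)*(-24))*(-1/5886) = (((-½*3 - 2) - 50)*(-24))*(-1/5886) = (((-3/2 - 2) - 50)*(-24))*(-1/5886) = ((-7/2 - 50)*(-24))*(-1/5886) = -107/2*(-24)*(-1/5886) = 1284*(-1/5886) = -214/981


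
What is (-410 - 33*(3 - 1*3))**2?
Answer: 168100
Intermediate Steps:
(-410 - 33*(3 - 1*3))**2 = (-410 - 33*(3 - 3))**2 = (-410 - 33*0)**2 = (-410 + 0)**2 = (-410)**2 = 168100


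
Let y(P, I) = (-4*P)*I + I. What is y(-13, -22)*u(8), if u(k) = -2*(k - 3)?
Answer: 11660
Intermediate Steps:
y(P, I) = I - 4*I*P (y(P, I) = -4*I*P + I = I - 4*I*P)
u(k) = 6 - 2*k (u(k) = -2*(-3 + k) = 6 - 2*k)
y(-13, -22)*u(8) = (-22*(1 - 4*(-13)))*(6 - 2*8) = (-22*(1 + 52))*(6 - 16) = -22*53*(-10) = -1166*(-10) = 11660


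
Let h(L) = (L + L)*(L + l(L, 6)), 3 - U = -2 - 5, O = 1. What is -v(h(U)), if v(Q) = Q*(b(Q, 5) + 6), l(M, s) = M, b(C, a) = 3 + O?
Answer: -4000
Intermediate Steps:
b(C, a) = 4 (b(C, a) = 3 + 1 = 4)
U = 10 (U = 3 - (-2 - 5) = 3 - 1*(-7) = 3 + 7 = 10)
h(L) = 4*L**2 (h(L) = (L + L)*(L + L) = (2*L)*(2*L) = 4*L**2)
v(Q) = 10*Q (v(Q) = Q*(4 + 6) = Q*10 = 10*Q)
-v(h(U)) = -10*4*10**2 = -10*4*100 = -10*400 = -1*4000 = -4000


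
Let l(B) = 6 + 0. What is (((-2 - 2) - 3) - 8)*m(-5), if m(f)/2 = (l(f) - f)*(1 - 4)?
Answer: 990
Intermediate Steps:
l(B) = 6
m(f) = -36 + 6*f (m(f) = 2*((6 - f)*(1 - 4)) = 2*((6 - f)*(-3)) = 2*(-18 + 3*f) = -36 + 6*f)
(((-2 - 2) - 3) - 8)*m(-5) = (((-2 - 2) - 3) - 8)*(-36 + 6*(-5)) = ((-4 - 3) - 8)*(-36 - 30) = (-7 - 8)*(-66) = -15*(-66) = 990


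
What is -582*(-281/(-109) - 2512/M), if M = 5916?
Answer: -67346518/53737 ≈ -1253.3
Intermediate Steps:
-582*(-281/(-109) - 2512/M) = -582*(-281/(-109) - 2512/5916) = -582*(-281*(-1/109) - 2512*1/5916) = -582*(281/109 - 628/1479) = -582*347147/161211 = -67346518/53737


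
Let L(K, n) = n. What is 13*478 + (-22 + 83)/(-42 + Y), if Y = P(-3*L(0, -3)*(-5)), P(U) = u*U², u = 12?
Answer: 150739273/24258 ≈ 6214.0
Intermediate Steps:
P(U) = 12*U²
Y = 24300 (Y = 12*(-3*(-3)*(-5))² = 12*(9*(-5))² = 12*(-45)² = 12*2025 = 24300)
13*478 + (-22 + 83)/(-42 + Y) = 13*478 + (-22 + 83)/(-42 + 24300) = 6214 + 61/24258 = 150739273/24258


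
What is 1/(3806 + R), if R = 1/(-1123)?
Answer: 1123/4274137 ≈ 0.00026274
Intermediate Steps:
R = -1/1123 ≈ -0.00089047
1/(3806 + R) = 1/(3806 - 1/1123) = 1/(4274137/1123) = 1123/4274137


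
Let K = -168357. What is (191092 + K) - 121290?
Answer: -98555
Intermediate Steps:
(191092 + K) - 121290 = (191092 - 168357) - 121290 = 22735 - 121290 = -98555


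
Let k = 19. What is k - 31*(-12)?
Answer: 391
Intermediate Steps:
k - 31*(-12) = 19 - 31*(-12) = 19 + 372 = 391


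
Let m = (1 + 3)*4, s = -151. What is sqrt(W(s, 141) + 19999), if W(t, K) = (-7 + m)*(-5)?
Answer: sqrt(19954) ≈ 141.26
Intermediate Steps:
m = 16 (m = 4*4 = 16)
W(t, K) = -45 (W(t, K) = (-7 + 16)*(-5) = 9*(-5) = -45)
sqrt(W(s, 141) + 19999) = sqrt(-45 + 19999) = sqrt(19954)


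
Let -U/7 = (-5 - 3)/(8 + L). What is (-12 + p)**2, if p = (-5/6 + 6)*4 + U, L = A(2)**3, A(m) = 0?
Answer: 2209/9 ≈ 245.44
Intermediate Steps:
L = 0 (L = 0**3 = 0)
U = 7 (U = -7*(-5 - 3)/(8 + 0) = -(-56)/8 = -7*(-1) = 7)
p = 83/3 (p = (-5/6 + 6)*4 + 7 = (31/6)*4 + 7 = 62/3 + 7 = 83/3 ≈ 27.667)
(-12 + p)**2 = (-12 + 83/3)**2 = (47/3)**2 = 2209/9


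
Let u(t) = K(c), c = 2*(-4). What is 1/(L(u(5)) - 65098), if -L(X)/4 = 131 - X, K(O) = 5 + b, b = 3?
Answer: -1/65590 ≈ -1.5246e-5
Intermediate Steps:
c = -8
K(O) = 8 (K(O) = 5 + 3 = 8)
u(t) = 8
L(X) = -524 + 4*X (L(X) = -4*(131 - X) = -524 + 4*X)
1/(L(u(5)) - 65098) = 1/((-524 + 4*8) - 65098) = 1/((-524 + 32) - 65098) = 1/(-492 - 65098) = 1/(-65590) = -1/65590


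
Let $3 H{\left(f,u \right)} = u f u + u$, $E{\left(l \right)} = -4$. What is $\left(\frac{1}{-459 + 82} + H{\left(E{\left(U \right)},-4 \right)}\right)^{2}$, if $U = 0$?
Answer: $\frac{657358321}{1279161} \approx 513.9$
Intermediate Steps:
$H{\left(f,u \right)} = \frac{u}{3} + \frac{f u^{2}}{3}$ ($H{\left(f,u \right)} = \frac{u f u + u}{3} = \frac{f u u + u}{3} = \frac{f u^{2} + u}{3} = \frac{u + f u^{2}}{3} = \frac{u}{3} + \frac{f u^{2}}{3}$)
$\left(\frac{1}{-459 + 82} + H{\left(E{\left(U \right)},-4 \right)}\right)^{2} = \left(\frac{1}{-459 + 82} + \frac{1}{3} \left(-4\right) \left(1 - -16\right)\right)^{2} = \left(\frac{1}{-377} + \frac{1}{3} \left(-4\right) \left(1 + 16\right)\right)^{2} = \left(- \frac{1}{377} + \frac{1}{3} \left(-4\right) 17\right)^{2} = \left(- \frac{1}{377} - \frac{68}{3}\right)^{2} = \left(- \frac{25639}{1131}\right)^{2} = \frac{657358321}{1279161}$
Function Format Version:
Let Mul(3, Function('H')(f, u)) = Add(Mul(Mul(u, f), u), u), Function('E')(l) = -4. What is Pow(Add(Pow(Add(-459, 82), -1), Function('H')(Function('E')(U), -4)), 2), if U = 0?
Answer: Rational(657358321, 1279161) ≈ 513.90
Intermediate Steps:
Function('H')(f, u) = Add(Mul(Rational(1, 3), u), Mul(Rational(1, 3), f, Pow(u, 2))) (Function('H')(f, u) = Mul(Rational(1, 3), Add(Mul(Mul(u, f), u), u)) = Mul(Rational(1, 3), Add(Mul(Mul(f, u), u), u)) = Mul(Rational(1, 3), Add(Mul(f, Pow(u, 2)), u)) = Mul(Rational(1, 3), Add(u, Mul(f, Pow(u, 2)))) = Add(Mul(Rational(1, 3), u), Mul(Rational(1, 3), f, Pow(u, 2))))
Pow(Add(Pow(Add(-459, 82), -1), Function('H')(Function('E')(U), -4)), 2) = Pow(Add(Pow(Add(-459, 82), -1), Mul(Rational(1, 3), -4, Add(1, Mul(-4, -4)))), 2) = Pow(Add(Pow(-377, -1), Mul(Rational(1, 3), -4, Add(1, 16))), 2) = Pow(Add(Rational(-1, 377), Mul(Rational(1, 3), -4, 17)), 2) = Pow(Add(Rational(-1, 377), Rational(-68, 3)), 2) = Pow(Rational(-25639, 1131), 2) = Rational(657358321, 1279161)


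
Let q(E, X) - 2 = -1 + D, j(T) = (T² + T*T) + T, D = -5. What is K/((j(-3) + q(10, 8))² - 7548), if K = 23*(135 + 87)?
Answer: -5106/7427 ≈ -0.68749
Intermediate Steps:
j(T) = T + 2*T² (j(T) = (T² + T²) + T = 2*T² + T = T + 2*T²)
q(E, X) = -4 (q(E, X) = 2 + (-1 - 5) = 2 - 6 = -4)
K = 5106 (K = 23*222 = 5106)
K/((j(-3) + q(10, 8))² - 7548) = 5106/((-3*(1 + 2*(-3)) - 4)² - 7548) = 5106/((-3*(1 - 6) - 4)² - 7548) = 5106/((-3*(-5) - 4)² - 7548) = 5106/((15 - 4)² - 7548) = 5106/(11² - 7548) = 5106/(121 - 7548) = 5106/(-7427) = 5106*(-1/7427) = -5106/7427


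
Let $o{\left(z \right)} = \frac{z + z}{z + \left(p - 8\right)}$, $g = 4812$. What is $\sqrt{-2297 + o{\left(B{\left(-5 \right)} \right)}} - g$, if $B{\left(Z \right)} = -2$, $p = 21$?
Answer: $-4812 + \frac{i \sqrt{277981}}{11} \approx -4812.0 + 47.931 i$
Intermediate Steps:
$o{\left(z \right)} = \frac{2 z}{13 + z}$ ($o{\left(z \right)} = \frac{z + z}{z + \left(21 - 8\right)} = \frac{2 z}{z + 13} = \frac{2 z}{13 + z}$)
$\sqrt{-2297 + o{\left(B{\left(-5 \right)} \right)}} - g = \sqrt{-2297 + 2 \left(-2\right) \frac{1}{13 - 2}} - 4812 = \sqrt{-2297 + 2 \left(-2\right) \frac{1}{11}} - 4812 = \sqrt{-2297 - \frac{4}{11}} - 4812 = \sqrt{- \frac{25271}{11}} - 4812 = \frac{i \sqrt{277981}}{11} - 4812 = -4812 + \frac{i \sqrt{277981}}{11}$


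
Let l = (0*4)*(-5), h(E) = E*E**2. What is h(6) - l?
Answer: 216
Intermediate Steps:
h(E) = E**3
l = 0 (l = 0*(-5) = 0)
h(6) - l = 6**3 - 1*0 = 216 + 0 = 216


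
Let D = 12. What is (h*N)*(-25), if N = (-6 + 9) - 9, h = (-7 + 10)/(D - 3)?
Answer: 50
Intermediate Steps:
h = ⅓ (h = (-7 + 10)/(12 - 3) = 3/9 = 3*(⅑) = ⅓ ≈ 0.33333)
N = -6 (N = 3 - 9 = -6)
(h*N)*(-25) = ((⅓)*(-6))*(-25) = -2*(-25) = 50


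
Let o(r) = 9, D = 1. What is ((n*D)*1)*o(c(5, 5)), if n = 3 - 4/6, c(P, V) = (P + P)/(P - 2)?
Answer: 21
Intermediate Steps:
c(P, V) = 2*P/(-2 + P) (c(P, V) = (2*P)/(-2 + P) = 2*P/(-2 + P))
n = 7/3 (n = 3 - 4/6 = 3 - 1*⅔ = 3 - ⅔ = 7/3 ≈ 2.3333)
((n*D)*1)*o(c(5, 5)) = (((7/3)*1)*1)*9 = ((7/3)*1)*9 = (7/3)*9 = 21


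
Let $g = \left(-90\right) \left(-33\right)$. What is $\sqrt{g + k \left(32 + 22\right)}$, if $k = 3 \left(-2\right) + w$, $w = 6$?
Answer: $3 \sqrt{330} \approx 54.498$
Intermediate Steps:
$g = 2970$
$k = 0$ ($k = 3 \left(-2\right) + 6 = -6 + 6 = 0$)
$\sqrt{g + k \left(32 + 22\right)} = \sqrt{2970 + 0 \left(32 + 22\right)} = \sqrt{2970 + 0 \cdot 54} = \sqrt{2970 + 0} = \sqrt{2970} = 3 \sqrt{330}$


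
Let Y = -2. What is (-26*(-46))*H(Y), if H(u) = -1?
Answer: -1196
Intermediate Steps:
(-26*(-46))*H(Y) = -26*(-46)*(-1) = 1196*(-1) = -1196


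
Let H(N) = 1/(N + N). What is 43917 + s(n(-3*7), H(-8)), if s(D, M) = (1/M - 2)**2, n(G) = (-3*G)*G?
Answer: 44241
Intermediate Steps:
H(N) = 1/(2*N)
n(G) = -3*G**2
s(D, M) = (-2 + 1/M)**2
43917 + s(n(-3*7), H(-8)) = 43917 + (-1 + 2*((1/2)/(-8)))**2/((1/2)/(-8))**2 = 43917 + (-1 + 2*((1/2)*(-1/8)))**2/((1/2)*(-1/8))**2 = 43917 + (-1 + 2*(-1/16))**2/(-1/16)**2 = 43917 + 256*(-1 - 1/8)**2 = 43917 + 256*(-9/8)**2 = 43917 + 256*(81/64) = 43917 + 324 = 44241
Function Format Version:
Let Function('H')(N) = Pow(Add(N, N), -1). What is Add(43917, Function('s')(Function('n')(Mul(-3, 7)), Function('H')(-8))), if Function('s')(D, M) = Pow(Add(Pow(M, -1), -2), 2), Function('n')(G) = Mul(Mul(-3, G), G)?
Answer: 44241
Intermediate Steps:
Function('H')(N) = Mul(Rational(1, 2), Pow(N, -1)) (Function('H')(N) = Pow(Mul(2, N), -1) = Mul(Rational(1, 2), Pow(N, -1)))
Function('n')(G) = Mul(-3, Pow(G, 2))
Function('s')(D, M) = Pow(Add(-2, Pow(M, -1)), 2)
Add(43917, Function('s')(Function('n')(Mul(-3, 7)), Function('H')(-8))) = Add(43917, Mul(Pow(Mul(Rational(1, 2), Pow(-8, -1)), -2), Pow(Add(-1, Mul(2, Mul(Rational(1, 2), Pow(-8, -1)))), 2))) = Add(43917, Mul(Pow(Mul(Rational(1, 2), Rational(-1, 8)), -2), Pow(Add(-1, Mul(2, Mul(Rational(1, 2), Rational(-1, 8)))), 2))) = Add(43917, Mul(Pow(Rational(-1, 16), -2), Pow(Add(-1, Mul(2, Rational(-1, 16))), 2))) = Add(43917, Mul(256, Pow(Add(-1, Rational(-1, 8)), 2))) = Add(43917, Mul(256, Pow(Rational(-9, 8), 2))) = Add(43917, Mul(256, Rational(81, 64))) = Add(43917, 324) = 44241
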